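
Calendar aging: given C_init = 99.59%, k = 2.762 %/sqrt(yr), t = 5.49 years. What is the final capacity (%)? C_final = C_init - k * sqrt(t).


sqrt(t) = sqrt(5.49) = 2.3431
C_final = 99.59 - 2.762 * 2.3431 = 93.12%

93.12%


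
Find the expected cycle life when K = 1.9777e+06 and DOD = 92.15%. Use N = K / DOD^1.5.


Step 1: DOD^1.5 = 92.15^1.5 = 884.59
Step 2: N = 1.9777e+06 / 884.59 = 2236 cycles

2236 cycles


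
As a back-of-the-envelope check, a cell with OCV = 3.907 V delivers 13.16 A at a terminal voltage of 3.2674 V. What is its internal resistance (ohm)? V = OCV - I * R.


R = (OCV - V) / I = (3.907 - 3.2674) / 13.16 = 0.04860 ohm

0.04860 ohm


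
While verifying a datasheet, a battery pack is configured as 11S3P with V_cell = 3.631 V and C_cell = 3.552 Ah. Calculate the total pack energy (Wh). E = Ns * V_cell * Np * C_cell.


E = Ns * Vcell * Np * Ccell = 11 * 3.631 * 3 * 3.552 = 425.6 Wh

425.6 Wh


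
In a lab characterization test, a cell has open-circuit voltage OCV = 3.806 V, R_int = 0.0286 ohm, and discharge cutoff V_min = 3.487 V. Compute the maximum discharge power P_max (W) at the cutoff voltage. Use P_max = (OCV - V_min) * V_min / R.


P_max = (OCV - V_min) * V_min / R = (3.806 - 3.487) * 3.487 / 0.0286 = 0.319 * 3.487 / 0.0286 = 38.89 W

38.89 W


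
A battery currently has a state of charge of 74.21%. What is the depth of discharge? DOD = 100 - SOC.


DOD = 100 - SOC = 100 - 74.21 = 25.79%

25.79%


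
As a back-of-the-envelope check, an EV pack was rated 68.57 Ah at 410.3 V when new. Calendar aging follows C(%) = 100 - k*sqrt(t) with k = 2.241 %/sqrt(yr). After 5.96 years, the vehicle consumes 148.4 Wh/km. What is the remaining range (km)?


Step 1: capacity retention = 100 - 2.241 * sqrt(5.96) = 100 - 2.241 * 2.4413 = 94.529%
Step 2: C_now = 68.57 * 94.529/100 = 64.819 Ah
Step 3: E_pack = V * C_now = 410.3 * 64.819 = 26595 Wh
Step 4: range = E_pack / consumption = 26595 / 148.4 = 179.2 km

179.2 km


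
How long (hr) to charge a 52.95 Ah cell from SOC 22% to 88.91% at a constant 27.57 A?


delta_Ah = 52.95 * (88.91 - 22) / 100 = 35.429 Ah
t = delta_Ah / I = 35.429 / 27.57 = 1.285 hr

1.285 hr


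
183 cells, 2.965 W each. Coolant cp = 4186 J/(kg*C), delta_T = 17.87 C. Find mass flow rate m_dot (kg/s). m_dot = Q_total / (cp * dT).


Step 1: Total heat Q = 183 * 2.965 W = 542.6 W
Step 2: denom = cp * dT = 4186 * 17.87 = 74804
Step 3: m_dot = 542.6 / 74804 = 0.007254 kg/s

0.007254 kg/s


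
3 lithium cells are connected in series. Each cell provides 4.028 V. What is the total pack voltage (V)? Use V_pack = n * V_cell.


Series voltages add: 3 * 4.028 V = 12.084 V

12.084 V


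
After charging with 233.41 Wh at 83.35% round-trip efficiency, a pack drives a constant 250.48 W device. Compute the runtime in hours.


Step 1: E_discharge = eta/100 * E_charge = 83.35/100 * 233.41 = 194.55 Wh
Step 2: t = E_discharge / P = 194.55 / 250.48 = 0.7767 hr

0.7767 hr


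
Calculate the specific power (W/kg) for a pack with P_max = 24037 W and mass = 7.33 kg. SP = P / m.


SP = P / m = 24037 / 7.33 = 3279 W/kg

3279 W/kg


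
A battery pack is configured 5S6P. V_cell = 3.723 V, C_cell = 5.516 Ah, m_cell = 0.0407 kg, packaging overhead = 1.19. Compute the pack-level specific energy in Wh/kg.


Step 1: V_pack = 5 * 3.723 = 18.615 V
Step 2: C_pack = 6 * 5.516 = 33.096 Ah
Step 3: E_pack = V_pack * C_pack = 18.615 * 33.096 = 616.08 Wh
Step 4: m_pack = 5 * 6 * 0.0407 * 1.19 = 1.453 kg
Step 5: ED = E_pack / m_pack = 616.08 / 1.453 = 424.0 Wh/kg

424.0 Wh/kg


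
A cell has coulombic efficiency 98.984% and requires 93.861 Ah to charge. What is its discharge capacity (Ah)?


Q_dis = eta/100 * Q_chg = 98.984/100 * 93.861 = 92.91 Ah

92.91 Ah


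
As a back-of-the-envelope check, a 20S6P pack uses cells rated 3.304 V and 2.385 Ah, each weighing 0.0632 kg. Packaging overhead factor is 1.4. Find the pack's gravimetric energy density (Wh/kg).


Step 1: V_pack = 20 * 3.304 = 66.08 V
Step 2: C_pack = 6 * 2.385 = 14.31 Ah
Step 3: E_pack = V_pack * C_pack = 66.08 * 14.31 = 945.6 Wh
Step 4: m_pack = 20 * 6 * 0.0632 * 1.4 = 10.618 kg
Step 5: ED = E_pack / m_pack = 945.6 / 10.618 = 89.06 Wh/kg

89.06 Wh/kg


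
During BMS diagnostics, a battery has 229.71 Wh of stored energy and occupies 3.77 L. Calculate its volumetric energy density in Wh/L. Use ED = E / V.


Volumetric ED = 229.71 Wh / 3.77 L = 60.93 Wh/L

60.93 Wh/L


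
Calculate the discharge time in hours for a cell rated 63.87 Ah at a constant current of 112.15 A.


Runtime = 63.87 Ah / 112.15 A = 0.5695 hr

0.5695 hr


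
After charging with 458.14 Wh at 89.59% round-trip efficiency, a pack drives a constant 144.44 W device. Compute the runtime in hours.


Step 1: E_discharge = eta/100 * E_charge = 89.59/100 * 458.14 = 410.45 Wh
Step 2: t = E_discharge / P = 410.45 / 144.44 = 2.842 hr

2.842 hr


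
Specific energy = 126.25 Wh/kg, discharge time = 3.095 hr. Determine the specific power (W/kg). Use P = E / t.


Specific power = 126.25 Wh/kg / 3.095 hr = 40.79 W/kg

40.79 W/kg


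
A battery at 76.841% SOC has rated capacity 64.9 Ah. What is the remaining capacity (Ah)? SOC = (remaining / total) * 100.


remaining = SOC / 100 * total = 76.841 / 100 * 64.9 = 49.87 Ah

49.87 Ah


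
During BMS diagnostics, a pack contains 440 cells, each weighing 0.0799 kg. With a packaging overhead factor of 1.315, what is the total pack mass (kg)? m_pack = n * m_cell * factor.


Cell mass sum = 440 * 0.0799 = 35.156 kg
With overhead 1.315: m_pack = 35.156 * 1.315 = 46.23 kg

46.23 kg


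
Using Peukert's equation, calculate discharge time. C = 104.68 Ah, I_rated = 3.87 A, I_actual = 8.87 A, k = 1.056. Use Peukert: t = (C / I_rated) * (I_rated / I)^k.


Step 1: t_rated = C / I_rated = 104.68 / 3.87 = 27.049 hr
Step 2: ratio = 3.87 / 8.87 = 0.4363
Step 3: ratio^k = 0.4363^1.056 = 0.4165
Step 4: t = t_rated * ratio^k = 27.049 * 0.4165 = 11.27 hr

11.27 hr


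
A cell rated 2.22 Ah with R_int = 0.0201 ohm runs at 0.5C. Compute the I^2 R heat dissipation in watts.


Step 1: I = C_rate * capacity = 0.5 * 2.22 = 1.11 A
Step 2: Q = I^2 * R = 1.11^2 * 0.0201 = 1.2321 * 0.0201 = 0.02477 W

0.02477 W


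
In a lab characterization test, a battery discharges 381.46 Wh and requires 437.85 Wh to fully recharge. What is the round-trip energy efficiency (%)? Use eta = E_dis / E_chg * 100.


eta_e = E_dis / E_chg * 100 = 381.46 / 437.85 * 100 = 87.12%

87.12%


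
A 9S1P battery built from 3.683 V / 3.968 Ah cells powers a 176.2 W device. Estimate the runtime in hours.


Step 1: E_pack = Ns * V_cell * Np * C_cell = 9 * 3.683 * 1 * 3.968 = 131.53 Wh
Step 2: t = E_pack / P = 131.53 / 176.2 = 0.7465 hr

0.7465 hr


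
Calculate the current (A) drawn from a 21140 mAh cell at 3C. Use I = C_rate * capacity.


Convert: capacity = 21140 mAh = 21.14 Ah
At 3C: I = 3 * 21.14 Ah = 63.42 A

63.42 A


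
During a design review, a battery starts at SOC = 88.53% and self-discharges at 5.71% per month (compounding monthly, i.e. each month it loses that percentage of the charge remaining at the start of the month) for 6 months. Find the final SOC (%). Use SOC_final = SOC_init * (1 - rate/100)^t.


decay = (1 - 5.71/100)^6 = 0.70274
SOC_final = 88.53 * 0.70274 = 62.21%

62.21%


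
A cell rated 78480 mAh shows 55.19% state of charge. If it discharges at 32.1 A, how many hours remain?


Convert: C_total = 78480 mAh = 78.48 Ah
Step 1: remaining = SOC/100 * C_total = 55.19/100 * 78.48 = 43.313 Ah
Step 2: t = remaining / I = 43.313 / 32.1 = 1.349 hr

1.349 hr


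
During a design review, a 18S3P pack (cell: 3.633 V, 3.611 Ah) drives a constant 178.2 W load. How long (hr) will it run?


Step 1: E_pack = Ns * V_cell * Np * C_cell = 18 * 3.633 * 3 * 3.611 = 708.41 Wh
Step 2: t = E_pack / P = 708.41 / 178.2 = 3.975 hr

3.975 hr


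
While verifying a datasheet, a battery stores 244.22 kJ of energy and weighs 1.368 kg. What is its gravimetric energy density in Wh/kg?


Convert: E = 244.22 kJ = 67.839 Wh
ED = E / m = 67.839 / 1.368 = 49.59 Wh/kg

49.59 Wh/kg


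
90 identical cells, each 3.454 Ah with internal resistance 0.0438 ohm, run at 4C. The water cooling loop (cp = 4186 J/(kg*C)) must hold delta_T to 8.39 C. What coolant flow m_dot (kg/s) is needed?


Step 1: I = 4 * 3.454 = 13.816 A
Step 2: Q_cell = I^2 * R = 13.816^2 * 0.0438 = 8.3606 W
Step 3: Q_total = 90 * 8.3606 = 752.45 W
Step 4: m_dot = Q_total / (cp * dT) = 752.45 / (4186 * 8.39) = 0.02142 kg/s

0.02142 kg/s


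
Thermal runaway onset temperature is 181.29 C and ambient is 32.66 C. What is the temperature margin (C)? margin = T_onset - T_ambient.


Safety margin = 181.29 C - 32.66 C = 148.63 C

148.63 C


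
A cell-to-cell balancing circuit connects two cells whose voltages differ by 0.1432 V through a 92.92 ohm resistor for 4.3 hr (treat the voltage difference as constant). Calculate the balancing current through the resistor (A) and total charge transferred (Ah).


I_bal = dV / R = 0.1432 / 92.92 = 0.0015411 A
Q = I_bal * t = 0.0015411 * 4.3 = 0.006627 Ah

I=0.0015411 A, Q=0.006627 Ah


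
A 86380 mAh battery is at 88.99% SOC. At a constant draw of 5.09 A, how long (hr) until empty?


Convert: C_total = 86380 mAh = 86.38 Ah
Step 1: remaining = SOC/100 * C_total = 88.99/100 * 86.38 = 76.87 Ah
Step 2: t = remaining / I = 76.87 / 5.09 = 15.10 hr

15.10 hr


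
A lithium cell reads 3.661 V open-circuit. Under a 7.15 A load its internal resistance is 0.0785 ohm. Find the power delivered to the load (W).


Step 1: V_terminal = OCV - I*R = 3.661 - 7.15 * 0.0785 = 3.0997 V
Step 2: P_out = V_terminal * I = 3.0997 * 7.15 = 22.16 W

22.16 W


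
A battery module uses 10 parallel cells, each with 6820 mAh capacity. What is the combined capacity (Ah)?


Convert: C_cell = 6820 mAh = 6.82 Ah
C_total = 10 * 6.82 = 68.2 Ah

68.2 Ah


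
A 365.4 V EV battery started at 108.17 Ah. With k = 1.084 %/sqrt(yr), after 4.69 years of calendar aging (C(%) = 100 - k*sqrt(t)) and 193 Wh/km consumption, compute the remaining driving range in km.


Step 1: capacity retention = 100 - 1.084 * sqrt(4.69) = 100 - 1.084 * 2.1656 = 97.652%
Step 2: C_now = 108.17 * 97.652/100 = 105.63 Ah
Step 3: E_pack = V * C_now = 365.4 * 105.63 = 38597 Wh
Step 4: range = E_pack / consumption = 38597 / 193 = 200.0 km

200.0 km


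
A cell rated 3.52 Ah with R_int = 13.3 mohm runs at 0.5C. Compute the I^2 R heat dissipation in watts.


Convert: R = 13.3 mohm = 0.0133 ohm
Step 1: I = C_rate * capacity = 0.5 * 3.52 = 1.76 A
Step 2: Q = I^2 * R = 1.76^2 * 0.0133 = 3.0976 * 0.0133 = 0.04120 W

0.04120 W


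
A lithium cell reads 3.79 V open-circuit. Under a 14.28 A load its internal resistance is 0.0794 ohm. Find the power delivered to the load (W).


Step 1: V_terminal = OCV - I*R = 3.79 - 14.28 * 0.0794 = 2.6562 V
Step 2: P_out = V_terminal * I = 2.6562 * 14.28 = 37.93 W

37.93 W


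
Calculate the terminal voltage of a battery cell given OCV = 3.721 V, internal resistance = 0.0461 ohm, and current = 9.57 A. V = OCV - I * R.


IR drop = 9.57 * 0.0461 = 0.44118 V
V = 3.721 - 0.44118 = 3.280 V

3.280 V


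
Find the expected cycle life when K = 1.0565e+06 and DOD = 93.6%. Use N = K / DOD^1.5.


DOD^1.5 = 905.55
N = K / DOD^1.5 = 1.0565e+06 / 905.55 = 1167

1167 cycles


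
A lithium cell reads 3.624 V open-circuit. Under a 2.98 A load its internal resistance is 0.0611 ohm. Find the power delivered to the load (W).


Step 1: V_terminal = OCV - I*R = 3.624 - 2.98 * 0.0611 = 3.4419 V
Step 2: P_out = V_terminal * I = 3.4419 * 2.98 = 10.26 W

10.26 W


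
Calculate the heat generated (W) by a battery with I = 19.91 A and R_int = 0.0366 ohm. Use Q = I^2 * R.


Q = I^2 * R = 19.91^2 * 0.0366 = 14.51 W

14.51 W


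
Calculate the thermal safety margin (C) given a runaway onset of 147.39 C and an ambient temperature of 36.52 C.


margin = T_onset - T_ambient = 147.39 - 36.52 = 110.87 C

110.87 C


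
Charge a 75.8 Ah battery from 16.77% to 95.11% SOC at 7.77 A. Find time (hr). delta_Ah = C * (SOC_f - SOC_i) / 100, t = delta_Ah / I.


Step 1: dSOC = 95.11% - 16.77% = 78.34%
Step 2: delta_Ah = 75.8 * 78.34 / 100 = 59.382 Ah
Step 3: t = 59.382 / 7.77 = 7.642 hr

7.642 hr


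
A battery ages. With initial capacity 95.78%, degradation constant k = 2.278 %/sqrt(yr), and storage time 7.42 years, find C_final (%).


Step 1: sqrt(7.42 yr) = 2.724
Step 2: drop = 2.278 * 2.724 = 6.2053
Step 3: C_final = 95.78 - 6.2053 = 89.57%

89.57%


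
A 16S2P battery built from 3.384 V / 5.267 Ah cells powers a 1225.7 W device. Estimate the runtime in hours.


Step 1: E_pack = Ns * V_cell * Np * C_cell = 16 * 3.384 * 2 * 5.267 = 570.35 Wh
Step 2: t = E_pack / P = 570.35 / 1225.7 = 0.4653 hr

0.4653 hr


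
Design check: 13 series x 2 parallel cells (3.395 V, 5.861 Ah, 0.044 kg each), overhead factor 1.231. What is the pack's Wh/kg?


Step 1: V_pack = 13 * 3.395 = 44.135 V
Step 2: C_pack = 2 * 5.861 = 11.722 Ah
Step 3: E_pack = V_pack * C_pack = 44.135 * 11.722 = 517.35 Wh
Step 4: m_pack = 13 * 2 * 0.044 * 1.231 = 1.4083 kg
Step 5: ED = E_pack / m_pack = 517.35 / 1.4083 = 367.4 Wh/kg

367.4 Wh/kg


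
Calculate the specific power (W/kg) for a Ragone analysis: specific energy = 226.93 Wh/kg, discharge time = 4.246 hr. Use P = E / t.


P_specific = E / t = 226.93 / 4.246 = 53.45 W/kg

53.45 W/kg


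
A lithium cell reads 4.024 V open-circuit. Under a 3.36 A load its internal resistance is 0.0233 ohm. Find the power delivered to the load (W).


Step 1: V_terminal = OCV - I*R = 4.024 - 3.36 * 0.0233 = 3.9457 V
Step 2: P_out = V_terminal * I = 3.9457 * 3.36 = 13.26 W

13.26 W


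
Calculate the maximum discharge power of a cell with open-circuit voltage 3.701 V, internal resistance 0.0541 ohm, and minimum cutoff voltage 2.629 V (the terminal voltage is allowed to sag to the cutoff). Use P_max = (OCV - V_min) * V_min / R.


dV = OCV - V_min = 1.072 V (so I_max = dV / R)
P_max = dV * V_min / R = 1.072 * 2.629 / 0.0541 = 52.09 W

52.09 W


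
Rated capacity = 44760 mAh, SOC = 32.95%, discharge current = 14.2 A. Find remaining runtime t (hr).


Convert: C_total = 44760 mAh = 44.76 Ah
Step 1: remaining = SOC/100 * C_total = 32.95/100 * 44.76 = 14.748 Ah
Step 2: t = remaining / I = 14.748 / 14.2 = 1.039 hr

1.039 hr


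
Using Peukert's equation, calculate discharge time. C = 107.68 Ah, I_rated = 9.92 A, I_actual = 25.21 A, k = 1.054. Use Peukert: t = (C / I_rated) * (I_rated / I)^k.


t_rated = C / I_rated = 107.68 / 9.92 = 10.855 hr
(I_rated/I)^k = (0.39349)^1.054 = 0.37416
t = t_rated * (I_rated/I)^k = 10.855 * 0.37416 = 4.062 hr

4.062 hr


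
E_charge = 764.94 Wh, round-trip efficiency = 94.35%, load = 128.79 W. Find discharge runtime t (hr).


Step 1: E_discharge = eta/100 * E_charge = 94.35/100 * 764.94 = 721.72 Wh
Step 2: t = E_discharge / P = 721.72 / 128.79 = 5.604 hr

5.604 hr


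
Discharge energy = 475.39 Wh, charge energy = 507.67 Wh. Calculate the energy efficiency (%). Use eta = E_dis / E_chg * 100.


eta_e = E_dis / E_chg * 100 = 475.39 / 507.67 * 100 = 93.64%

93.64%


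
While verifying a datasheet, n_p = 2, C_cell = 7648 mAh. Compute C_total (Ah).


Convert: C_cell = 7648 mAh = 7.648 Ah
C_total = 2 * 7.648 = 15.296 Ah

15.296 Ah


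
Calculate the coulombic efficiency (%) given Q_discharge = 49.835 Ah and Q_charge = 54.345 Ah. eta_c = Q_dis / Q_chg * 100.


eta_c = Q_dis / Q_chg * 100 = 49.835 / 54.345 * 100 = 91.70%

91.70%


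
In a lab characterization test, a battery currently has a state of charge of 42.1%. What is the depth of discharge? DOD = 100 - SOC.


DOD = 100 - SOC = 100 - 42.1 = 57.9%

57.9%


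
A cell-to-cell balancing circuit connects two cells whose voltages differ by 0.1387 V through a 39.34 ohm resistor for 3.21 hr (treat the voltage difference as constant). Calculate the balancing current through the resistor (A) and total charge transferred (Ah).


First, Ohm's law: I_bal = 0.1387 V / 39.34 ohm = 0.0035257 A
Then Q = I * t = 0.0035257 A * 3.21 hr = 0.01132 Ah

I=0.0035257 A, Q=0.01132 Ah


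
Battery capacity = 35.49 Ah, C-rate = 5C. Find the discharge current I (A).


I = C_rate * capacity = 5 * 35.49 = 177.45 A

177.45 A


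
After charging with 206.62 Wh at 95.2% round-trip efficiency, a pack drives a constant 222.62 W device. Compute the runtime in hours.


Step 1: E_discharge = eta/100 * E_charge = 95.2/100 * 206.62 = 196.7 Wh
Step 2: t = E_discharge / P = 196.7 / 222.62 = 0.8836 hr

0.8836 hr


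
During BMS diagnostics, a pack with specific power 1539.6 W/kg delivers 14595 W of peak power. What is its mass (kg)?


m = P / SP = 14595 / 1539.6 = 9.480 kg

9.480 kg


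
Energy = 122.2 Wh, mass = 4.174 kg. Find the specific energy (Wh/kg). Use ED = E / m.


ED = E / m = 122.2 / 4.174 = 29.28 Wh/kg

29.28 Wh/kg


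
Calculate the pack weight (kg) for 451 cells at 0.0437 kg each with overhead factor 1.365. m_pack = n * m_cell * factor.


m_pack = n * m_cell * overhead = 451 * 0.0437 * 1.365 = 26.90 kg

26.90 kg


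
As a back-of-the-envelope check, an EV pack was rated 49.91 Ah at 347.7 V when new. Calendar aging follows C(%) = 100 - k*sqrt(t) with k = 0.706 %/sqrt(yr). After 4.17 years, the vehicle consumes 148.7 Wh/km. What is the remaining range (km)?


Step 1: capacity retention = 100 - 0.706 * sqrt(4.17) = 100 - 0.706 * 2.0421 = 98.558%
Step 2: C_now = 49.91 * 98.558/100 = 49.19 Ah
Step 3: E_pack = V * C_now = 347.7 * 49.19 = 17103 Wh
Step 4: range = E_pack / consumption = 17103 / 148.7 = 115.0 km

115.0 km


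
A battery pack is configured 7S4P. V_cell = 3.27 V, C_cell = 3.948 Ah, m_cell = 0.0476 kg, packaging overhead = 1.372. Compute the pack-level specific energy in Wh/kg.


Step 1: V_pack = 7 * 3.27 = 22.89 V
Step 2: C_pack = 4 * 3.948 = 15.792 Ah
Step 3: E_pack = V_pack * C_pack = 22.89 * 15.792 = 361.48 Wh
Step 4: m_pack = 7 * 4 * 0.0476 * 1.372 = 1.8286 kg
Step 5: ED = E_pack / m_pack = 361.48 / 1.8286 = 197.7 Wh/kg

197.7 Wh/kg


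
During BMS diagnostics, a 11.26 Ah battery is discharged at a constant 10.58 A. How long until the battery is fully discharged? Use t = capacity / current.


Runtime = 11.26 Ah / 10.58 A = 1.064 hr

1.064 hr


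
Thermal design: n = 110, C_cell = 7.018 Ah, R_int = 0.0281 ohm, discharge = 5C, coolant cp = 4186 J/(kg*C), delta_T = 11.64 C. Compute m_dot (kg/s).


Step 1: I = 5 * 7.018 = 35.09 A
Step 2: Q_cell = I^2 * R = 35.09^2 * 0.0281 = 34.6 W
Step 3: Q_total = 110 * 34.6 = 3806 W
Step 4: m_dot = Q_total / (cp * dT) = 3806 / (4186 * 11.64) = 0.07811 kg/s

0.07811 kg/s


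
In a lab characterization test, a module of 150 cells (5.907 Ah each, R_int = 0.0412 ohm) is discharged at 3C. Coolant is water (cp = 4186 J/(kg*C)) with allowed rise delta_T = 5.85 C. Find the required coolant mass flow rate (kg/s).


Step 1: I = 3 * 5.907 = 17.721 A
Step 2: Q_cell = I^2 * R = 17.721^2 * 0.0412 = 12.938 W
Step 3: Q_total = 150 * 12.938 = 1940.7 W
Step 4: m_dot = Q_total / (cp * dT) = 1940.7 / (4186 * 5.85) = 0.07925 kg/s

0.07925 kg/s


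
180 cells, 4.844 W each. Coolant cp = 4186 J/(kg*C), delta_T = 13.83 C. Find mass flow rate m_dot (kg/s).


Step 1: Total heat Q = 180 * 4.844 W = 871.92 W
Step 2: denom = cp * dT = 4186 * 13.83 = 57892
Step 3: m_dot = 871.92 / 57892 = 0.01506 kg/s

0.01506 kg/s


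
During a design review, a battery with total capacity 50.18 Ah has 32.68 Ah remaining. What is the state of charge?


SOC = (remaining / total) * 100 = (32.68 / 50.18) * 100 = 65.13%

65.13%


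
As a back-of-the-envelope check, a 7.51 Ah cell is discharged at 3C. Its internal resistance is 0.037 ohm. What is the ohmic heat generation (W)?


Step 1: I = C_rate * capacity = 3 * 7.51 = 22.53 A
Step 2: Q = I^2 * R = 22.53^2 * 0.037 = 507.6 * 0.037 = 18.78 W

18.78 W


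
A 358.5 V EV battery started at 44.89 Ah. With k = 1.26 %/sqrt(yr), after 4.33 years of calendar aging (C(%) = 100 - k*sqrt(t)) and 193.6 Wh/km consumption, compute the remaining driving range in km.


Step 1: capacity retention = 100 - 1.26 * sqrt(4.33) = 100 - 1.26 * 2.0809 = 97.378%
Step 2: C_now = 44.89 * 97.378/100 = 43.713 Ah
Step 3: E_pack = V * C_now = 358.5 * 43.713 = 15671 Wh
Step 4: range = E_pack / consumption = 15671 / 193.6 = 80.95 km

80.95 km


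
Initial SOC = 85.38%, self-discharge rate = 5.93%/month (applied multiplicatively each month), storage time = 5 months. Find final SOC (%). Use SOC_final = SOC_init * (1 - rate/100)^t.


Monthly retention factor = 1 - 5.93/100 = 0.9407
Over 5 months: factor^5 = 0.73664
SOC_final = 85.38 * 0.73664 = 62.89%

62.89%


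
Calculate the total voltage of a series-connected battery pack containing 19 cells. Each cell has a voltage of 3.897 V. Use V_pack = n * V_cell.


V_pack = n * V_cell = 19 * 3.897 = 74.043 V

74.043 V


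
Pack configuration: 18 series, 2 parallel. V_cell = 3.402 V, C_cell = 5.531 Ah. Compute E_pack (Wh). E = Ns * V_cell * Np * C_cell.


V_pack = 18 * 3.402 = 61.236 V
C_pack = 2 * 5.531 = 11.062 Ah
E = V_pack * C_pack = 61.236 * 11.062 = 677.4 Wh

677.4 Wh


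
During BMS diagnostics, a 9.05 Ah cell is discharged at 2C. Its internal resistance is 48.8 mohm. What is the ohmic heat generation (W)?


Convert: R = 48.8 mohm = 0.0488 ohm
Step 1: I = C_rate * capacity = 2 * 9.05 = 18.1 A
Step 2: Q = I^2 * R = 18.1^2 * 0.0488 = 327.61 * 0.0488 = 15.99 W

15.99 W


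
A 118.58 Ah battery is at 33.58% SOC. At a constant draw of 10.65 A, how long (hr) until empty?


Step 1: remaining = SOC/100 * C_total = 33.58/100 * 118.58 = 39.819 Ah
Step 2: t = remaining / I = 39.819 / 10.65 = 3.739 hr

3.739 hr


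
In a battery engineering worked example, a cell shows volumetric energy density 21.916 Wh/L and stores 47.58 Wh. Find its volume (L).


V = E / ED = 47.58 / 21.916 = 2.171 L

2.171 L


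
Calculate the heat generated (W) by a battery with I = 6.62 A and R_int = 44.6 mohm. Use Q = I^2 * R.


Convert: R = 44.6 mohm = 0.0446 ohm
I^2 = 43.824
Q = 43.824 * 0.0446 = 1.955 W

1.955 W


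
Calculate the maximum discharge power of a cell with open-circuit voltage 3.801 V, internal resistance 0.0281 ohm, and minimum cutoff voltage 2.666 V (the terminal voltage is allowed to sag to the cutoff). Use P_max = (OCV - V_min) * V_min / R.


P_max = (OCV - V_min) * V_min / R = (3.801 - 2.666) * 2.666 / 0.0281 = 1.135 * 2.666 / 0.0281 = 107.7 W

107.7 W


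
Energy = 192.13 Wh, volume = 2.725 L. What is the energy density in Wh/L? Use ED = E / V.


Volumetric ED = 192.13 Wh / 2.725 L = 70.51 Wh/L

70.51 Wh/L


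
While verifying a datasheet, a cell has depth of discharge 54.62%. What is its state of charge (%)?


SOC = 100 - DOD = 100 - 54.62 = 45.38%

45.38%


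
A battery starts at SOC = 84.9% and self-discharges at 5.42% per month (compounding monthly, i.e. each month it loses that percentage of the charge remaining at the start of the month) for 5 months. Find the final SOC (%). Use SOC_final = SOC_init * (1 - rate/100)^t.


decay = (1 - 5.42/100)^5 = 0.75683
SOC_final = 84.9 * 0.75683 = 64.25%

64.25%


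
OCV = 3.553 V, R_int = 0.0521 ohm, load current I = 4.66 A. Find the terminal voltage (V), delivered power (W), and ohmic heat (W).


Step 1: V_terminal = OCV - I*R = 3.553 - 4.66 * 0.0521 = 3.3102 V
Step 2: P_out = V_terminal * I = 3.3102 * 4.66 = 15.43 W
Step 3: Q = I^2 * R = 4.66^2 * 0.0521 = 1.131 W

V=3.3102 V, P=15.43 W, Q=1.131 W


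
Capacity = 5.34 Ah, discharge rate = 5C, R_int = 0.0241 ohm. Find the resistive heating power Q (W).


Step 1: I = C_rate * capacity = 5 * 5.34 = 26.7 A
Step 2: Q = I^2 * R = 26.7^2 * 0.0241 = 712.89 * 0.0241 = 17.18 W

17.18 W


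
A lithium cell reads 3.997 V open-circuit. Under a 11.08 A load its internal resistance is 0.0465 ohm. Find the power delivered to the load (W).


Step 1: V_terminal = OCV - I*R = 3.997 - 11.08 * 0.0465 = 3.4818 V
Step 2: P_out = V_terminal * I = 3.4818 * 11.08 = 38.58 W

38.58 W


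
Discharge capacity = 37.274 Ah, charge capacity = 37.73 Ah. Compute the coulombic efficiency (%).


eta_c = Q_dis / Q_chg * 100 = 37.274 / 37.73 * 100 = 98.79%

98.79%


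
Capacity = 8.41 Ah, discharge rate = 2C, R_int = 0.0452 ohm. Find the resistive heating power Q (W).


Step 1: I = C_rate * capacity = 2 * 8.41 = 16.82 A
Step 2: Q = I^2 * R = 16.82^2 * 0.0452 = 282.91 * 0.0452 = 12.79 W

12.79 W


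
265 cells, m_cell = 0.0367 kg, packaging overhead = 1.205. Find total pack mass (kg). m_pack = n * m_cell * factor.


m_pack = n * m_cell * overhead = 265 * 0.0367 * 1.205 = 11.72 kg

11.72 kg


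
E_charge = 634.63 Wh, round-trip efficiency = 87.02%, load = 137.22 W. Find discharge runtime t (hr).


Step 1: E_discharge = eta/100 * E_charge = 87.02/100 * 634.63 = 552.26 Wh
Step 2: t = E_discharge / P = 552.26 / 137.22 = 4.025 hr

4.025 hr


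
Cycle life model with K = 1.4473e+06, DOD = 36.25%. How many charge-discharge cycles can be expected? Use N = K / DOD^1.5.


DOD^1.5 = 218.25
N = K / DOD^1.5 = 1.4473e+06 / 218.25 = 6631

6631 cycles


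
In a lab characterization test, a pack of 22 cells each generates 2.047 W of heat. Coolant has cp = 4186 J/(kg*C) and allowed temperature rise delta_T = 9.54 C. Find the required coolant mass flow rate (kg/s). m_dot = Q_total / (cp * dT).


Step 1: Total heat Q = 22 * 2.047 W = 45.034 W
Step 2: denom = cp * dT = 4186 * 9.54 = 39934
Step 3: m_dot = 45.034 / 39934 = 0.001128 kg/s

0.001128 kg/s


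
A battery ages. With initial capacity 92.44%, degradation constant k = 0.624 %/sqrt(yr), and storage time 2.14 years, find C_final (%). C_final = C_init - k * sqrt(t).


sqrt(t) = sqrt(2.14) = 1.4629
C_final = 92.44 - 0.624 * 1.4629 = 91.53%

91.53%


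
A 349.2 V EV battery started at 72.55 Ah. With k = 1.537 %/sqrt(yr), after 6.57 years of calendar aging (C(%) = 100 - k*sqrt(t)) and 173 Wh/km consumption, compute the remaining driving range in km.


Step 1: capacity retention = 100 - 1.537 * sqrt(6.57) = 100 - 1.537 * 2.5632 = 96.06%
Step 2: C_now = 72.55 * 96.06/100 = 69.692 Ah
Step 3: E_pack = V * C_now = 349.2 * 69.692 = 24336 Wh
Step 4: range = E_pack / consumption = 24336 / 173 = 140.7 km

140.7 km


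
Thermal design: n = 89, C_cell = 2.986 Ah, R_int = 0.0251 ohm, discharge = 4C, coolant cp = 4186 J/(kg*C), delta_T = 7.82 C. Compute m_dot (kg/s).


Step 1: I = 4 * 2.986 = 11.944 A
Step 2: Q_cell = I^2 * R = 11.944^2 * 0.0251 = 3.5807 W
Step 3: Q_total = 89 * 3.5807 = 318.68 W
Step 4: m_dot = Q_total / (cp * dT) = 318.68 / (4186 * 7.82) = 0.009735 kg/s

0.009735 kg/s


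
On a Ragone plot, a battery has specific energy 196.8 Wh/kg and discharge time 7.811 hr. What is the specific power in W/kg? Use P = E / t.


P_specific = E / t = 196.8 / 7.811 = 25.20 W/kg

25.20 W/kg


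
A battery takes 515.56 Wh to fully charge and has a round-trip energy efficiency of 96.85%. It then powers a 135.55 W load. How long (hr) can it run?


Step 1: E_discharge = eta/100 * E_charge = 96.85/100 * 515.56 = 499.32 Wh
Step 2: t = E_discharge / P = 499.32 / 135.55 = 3.684 hr

3.684 hr


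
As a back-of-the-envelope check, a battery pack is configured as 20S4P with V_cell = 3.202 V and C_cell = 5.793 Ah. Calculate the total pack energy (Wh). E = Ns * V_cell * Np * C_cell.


V_pack = 20 * 3.202 = 64.04 V
C_pack = 4 * 5.793 = 23.172 Ah
E = V_pack * C_pack = 64.04 * 23.172 = 1484 Wh

1484 Wh


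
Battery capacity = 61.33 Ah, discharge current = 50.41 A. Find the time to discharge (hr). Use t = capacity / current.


t = capacity / current = 61.33 / 50.41 = 1.217 hr

1.217 hr


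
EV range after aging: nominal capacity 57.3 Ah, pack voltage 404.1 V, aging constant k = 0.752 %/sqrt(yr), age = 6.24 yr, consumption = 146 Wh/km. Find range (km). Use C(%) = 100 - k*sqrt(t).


Step 1: capacity retention = 100 - 0.752 * sqrt(6.24) = 100 - 0.752 * 2.498 = 98.122%
Step 2: C_now = 57.3 * 98.122/100 = 56.224 Ah
Step 3: E_pack = V * C_now = 404.1 * 56.224 = 22720 Wh
Step 4: range = E_pack / consumption = 22720 / 146 = 155.6 km

155.6 km


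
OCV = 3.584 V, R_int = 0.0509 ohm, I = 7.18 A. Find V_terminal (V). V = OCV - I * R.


V = OCV - I*R = 3.584 - 7.18 * 0.0509 = 3.219 V

3.219 V


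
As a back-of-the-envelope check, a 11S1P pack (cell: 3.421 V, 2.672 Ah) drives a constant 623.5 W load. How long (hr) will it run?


Step 1: E_pack = Ns * V_cell * Np * C_cell = 11 * 3.421 * 1 * 2.672 = 100.55 Wh
Step 2: t = E_pack / P = 100.55 / 623.5 = 0.1613 hr

0.1613 hr


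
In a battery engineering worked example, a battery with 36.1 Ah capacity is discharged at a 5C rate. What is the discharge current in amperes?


At 5C: I = 5 * 36.1 Ah = 180.5 A

180.5 A


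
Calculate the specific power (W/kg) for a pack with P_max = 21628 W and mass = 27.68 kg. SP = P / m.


SP = P / m = 21628 / 27.68 = 781.4 W/kg

781.4 W/kg


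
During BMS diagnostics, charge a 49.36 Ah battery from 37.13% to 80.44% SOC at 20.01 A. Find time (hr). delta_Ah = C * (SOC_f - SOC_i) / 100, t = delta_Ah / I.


Step 1: dSOC = 80.44% - 37.13% = 43.31%
Step 2: delta_Ah = 49.36 * 43.31 / 100 = 21.378 Ah
Step 3: t = 21.378 / 20.01 = 1.068 hr

1.068 hr


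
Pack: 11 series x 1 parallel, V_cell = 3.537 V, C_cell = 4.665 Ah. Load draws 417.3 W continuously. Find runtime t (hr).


Step 1: E_pack = Ns * V_cell * Np * C_cell = 11 * 3.537 * 1 * 4.665 = 181.5 Wh
Step 2: t = E_pack / P = 181.5 / 417.3 = 0.4349 hr

0.4349 hr


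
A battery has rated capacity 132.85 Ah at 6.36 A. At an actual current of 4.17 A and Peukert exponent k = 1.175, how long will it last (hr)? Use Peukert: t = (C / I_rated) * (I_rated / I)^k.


Step 1: t_rated = C / I_rated = 132.85 / 6.36 = 20.888 hr
Step 2: ratio = 6.36 / 4.17 = 1.5252
Step 3: ratio^k = 1.5252^1.175 = 1.6421
Step 4: t = t_rated * ratio^k = 20.888 * 1.6421 = 34.30 hr

34.30 hr


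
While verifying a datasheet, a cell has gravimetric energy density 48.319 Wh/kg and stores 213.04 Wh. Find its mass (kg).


m = E / ED = 213.04 / 48.319 = 4.409 kg

4.409 kg


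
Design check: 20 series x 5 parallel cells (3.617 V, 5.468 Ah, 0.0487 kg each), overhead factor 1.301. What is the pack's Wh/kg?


Step 1: V_pack = 20 * 3.617 = 72.34 V
Step 2: C_pack = 5 * 5.468 = 27.34 Ah
Step 3: E_pack = V_pack * C_pack = 72.34 * 27.34 = 1977.8 Wh
Step 4: m_pack = 20 * 5 * 0.0487 * 1.301 = 6.3359 kg
Step 5: ED = E_pack / m_pack = 1977.8 / 6.3359 = 312.2 Wh/kg

312.2 Wh/kg


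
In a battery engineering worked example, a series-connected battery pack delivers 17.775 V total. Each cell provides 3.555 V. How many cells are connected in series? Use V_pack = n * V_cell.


Rearranging: n = V_pack / V_cell = 17.775 / 3.555 = 5 cells

5


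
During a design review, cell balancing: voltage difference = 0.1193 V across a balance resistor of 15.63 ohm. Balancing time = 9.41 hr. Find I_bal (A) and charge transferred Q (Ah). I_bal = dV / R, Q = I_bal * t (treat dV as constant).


First, Ohm's law: I_bal = 0.1193 V / 15.63 ohm = 0.0076328 A
Then Q = I * t = 0.0076328 A * 9.41 hr = 0.07182 Ah

I=0.0076328 A, Q=0.07182 Ah


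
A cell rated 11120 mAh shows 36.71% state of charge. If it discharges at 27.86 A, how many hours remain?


Convert: C_total = 11120 mAh = 11.12 Ah
Step 1: remaining = SOC/100 * C_total = 36.71/100 * 11.12 = 4.0822 Ah
Step 2: t = remaining / I = 4.0822 / 27.86 = 0.1465 hr

0.1465 hr


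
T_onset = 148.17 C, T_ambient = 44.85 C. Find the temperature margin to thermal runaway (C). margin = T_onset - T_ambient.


Safety margin = 148.17 C - 44.85 C = 103.32 C

103.32 C


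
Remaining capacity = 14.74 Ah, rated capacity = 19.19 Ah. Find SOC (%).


SOC% = 14.74 / 19.19 * 100 = 76.81%

76.81%


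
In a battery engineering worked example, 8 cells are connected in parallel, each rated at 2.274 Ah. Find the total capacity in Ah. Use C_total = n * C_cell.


Parallel capacities add: 8 * 2.274 Ah = 18.192 Ah

18.192 Ah


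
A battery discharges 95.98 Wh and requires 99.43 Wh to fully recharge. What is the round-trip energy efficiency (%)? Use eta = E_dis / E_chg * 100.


Round-trip efficiency = 95.98/99.43 * 100% = 96.53%

96.53%


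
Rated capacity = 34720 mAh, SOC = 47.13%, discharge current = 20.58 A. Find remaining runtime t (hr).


Convert: C_total = 34720 mAh = 34.72 Ah
Step 1: remaining = SOC/100 * C_total = 47.13/100 * 34.72 = 16.364 Ah
Step 2: t = remaining / I = 16.364 / 20.58 = 0.7951 hr

0.7951 hr


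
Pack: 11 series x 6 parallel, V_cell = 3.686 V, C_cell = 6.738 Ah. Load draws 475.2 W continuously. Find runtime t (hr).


Step 1: E_pack = Ns * V_cell * Np * C_cell = 11 * 3.686 * 6 * 6.738 = 1639.2 Wh
Step 2: t = E_pack / P = 1639.2 / 475.2 = 3.449 hr

3.449 hr


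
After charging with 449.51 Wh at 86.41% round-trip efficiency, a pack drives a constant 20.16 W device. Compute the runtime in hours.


Step 1: E_discharge = eta/100 * E_charge = 86.41/100 * 449.51 = 388.42 Wh
Step 2: t = E_discharge / P = 388.42 / 20.16 = 19.27 hr

19.27 hr


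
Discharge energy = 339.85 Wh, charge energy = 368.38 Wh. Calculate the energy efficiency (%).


eta_e = E_dis / E_chg * 100 = 339.85 / 368.38 * 100 = 92.26%

92.26%


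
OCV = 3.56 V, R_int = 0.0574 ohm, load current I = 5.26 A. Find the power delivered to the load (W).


Step 1: V_terminal = OCV - I*R = 3.56 - 5.26 * 0.0574 = 3.2581 V
Step 2: P_out = V_terminal * I = 3.2581 * 5.26 = 17.14 W

17.14 W


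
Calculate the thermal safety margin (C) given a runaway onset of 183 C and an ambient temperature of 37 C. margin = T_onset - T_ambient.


Safety margin = 183 C - 37 C = 146 C

146 C


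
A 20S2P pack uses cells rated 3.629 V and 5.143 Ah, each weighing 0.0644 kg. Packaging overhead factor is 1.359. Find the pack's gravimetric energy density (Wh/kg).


Step 1: V_pack = 20 * 3.629 = 72.58 V
Step 2: C_pack = 2 * 5.143 = 10.286 Ah
Step 3: E_pack = V_pack * C_pack = 72.58 * 10.286 = 746.56 Wh
Step 4: m_pack = 20 * 2 * 0.0644 * 1.359 = 3.5008 kg
Step 5: ED = E_pack / m_pack = 746.56 / 3.5008 = 213.3 Wh/kg

213.3 Wh/kg


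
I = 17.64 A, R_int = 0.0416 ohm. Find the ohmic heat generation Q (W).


I^2 = 311.17
Q = 311.17 * 0.0416 = 12.94 W

12.94 W


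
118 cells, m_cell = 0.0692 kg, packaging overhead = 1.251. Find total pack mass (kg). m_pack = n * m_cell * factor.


m_pack = n * m_cell * overhead = 118 * 0.0692 * 1.251 = 10.22 kg

10.22 kg


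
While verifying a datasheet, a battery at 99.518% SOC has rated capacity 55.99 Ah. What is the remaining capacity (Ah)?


remaining = SOC / 100 * total = 99.518 / 100 * 55.99 = 55.72 Ah

55.72 Ah


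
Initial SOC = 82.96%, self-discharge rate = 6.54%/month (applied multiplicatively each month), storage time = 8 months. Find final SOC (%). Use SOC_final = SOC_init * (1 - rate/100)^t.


decay = (1 - 6.54/100)^8 = 0.58211
SOC_final = 82.96 * 0.58211 = 48.29%

48.29%


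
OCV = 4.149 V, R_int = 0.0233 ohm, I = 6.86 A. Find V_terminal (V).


IR drop = 6.86 * 0.0233 = 0.15984 V
V = 4.149 - 0.15984 = 3.989 V

3.989 V


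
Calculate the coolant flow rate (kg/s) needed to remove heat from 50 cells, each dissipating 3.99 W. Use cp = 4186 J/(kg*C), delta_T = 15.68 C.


Step 1: Total heat Q = 50 * 3.99 W = 199.5 W
Step 2: denom = cp * dT = 4186 * 15.68 = 65636
Step 3: m_dot = 199.5 / 65636 = 0.003039 kg/s

0.003039 kg/s


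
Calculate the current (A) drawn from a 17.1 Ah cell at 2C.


I = C_rate * capacity = 2 * 17.1 = 34.2 A

34.2 A


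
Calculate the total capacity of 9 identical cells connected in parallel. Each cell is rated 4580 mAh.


Convert: C_cell = 4580 mAh = 4.58 Ah
C_total = 9 * 4.58 = 41.22 Ah

41.22 Ah


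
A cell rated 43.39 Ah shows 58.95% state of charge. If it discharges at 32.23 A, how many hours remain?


Step 1: remaining = SOC/100 * C_total = 58.95/100 * 43.39 = 25.578 Ah
Step 2: t = remaining / I = 25.578 / 32.23 = 0.7936 hr

0.7936 hr


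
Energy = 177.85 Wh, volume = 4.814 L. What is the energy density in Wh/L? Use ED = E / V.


ED = E / V = 177.85 / 4.814 = 36.94 Wh/L

36.94 Wh/L


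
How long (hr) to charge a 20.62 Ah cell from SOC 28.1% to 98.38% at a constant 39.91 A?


delta_Ah = 20.62 * (98.38 - 28.1) / 100 = 14.492 Ah
t = delta_Ah / I = 14.492 / 39.91 = 0.3631 hr

0.3631 hr


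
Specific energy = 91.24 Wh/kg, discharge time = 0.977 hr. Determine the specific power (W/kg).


P_specific = E / t = 91.24 / 0.977 = 93.39 W/kg

93.39 W/kg


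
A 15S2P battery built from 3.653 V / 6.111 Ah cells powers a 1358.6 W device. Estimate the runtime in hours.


Step 1: E_pack = Ns * V_cell * Np * C_cell = 15 * 3.653 * 2 * 6.111 = 669.7 Wh
Step 2: t = E_pack / P = 669.7 / 1358.6 = 0.4929 hr

0.4929 hr


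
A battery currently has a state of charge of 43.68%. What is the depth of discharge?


Complement of SOC: DOD = 100% - 43.68% = 56.32%

56.32%


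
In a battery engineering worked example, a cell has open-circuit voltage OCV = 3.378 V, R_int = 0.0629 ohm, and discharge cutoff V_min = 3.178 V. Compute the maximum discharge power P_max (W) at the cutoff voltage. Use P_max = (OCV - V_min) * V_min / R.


P_max = (OCV - V_min) * V_min / R = (3.378 - 3.178) * 3.178 / 0.0629 = 0.2 * 3.178 / 0.0629 = 10.10 W

10.10 W


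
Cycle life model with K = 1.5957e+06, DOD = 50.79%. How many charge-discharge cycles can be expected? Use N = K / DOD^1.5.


Step 1: DOD^1.5 = 50.79^1.5 = 361.97
Step 2: N = 1.5957e+06 / 361.97 = 4408 cycles

4408 cycles


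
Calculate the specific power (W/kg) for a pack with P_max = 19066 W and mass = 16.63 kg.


SP = P / m = 19066 / 16.63 = 1146 W/kg

1146 W/kg


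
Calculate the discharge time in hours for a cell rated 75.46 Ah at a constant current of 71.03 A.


t = capacity / current = 75.46 / 71.03 = 1.062 hr

1.062 hr


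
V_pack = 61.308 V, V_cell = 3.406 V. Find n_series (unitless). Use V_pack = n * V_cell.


Rearranging: n = V_pack / V_cell = 61.308 / 3.406 = 18 cells

18


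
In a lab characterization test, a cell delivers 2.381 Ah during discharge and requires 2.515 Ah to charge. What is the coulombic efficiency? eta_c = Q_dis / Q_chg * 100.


Coulombic efficiency = 2.381/2.515 * 100% = 94.67%

94.67%


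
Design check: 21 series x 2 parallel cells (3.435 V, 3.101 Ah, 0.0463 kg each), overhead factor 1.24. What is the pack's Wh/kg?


Step 1: V_pack = 21 * 3.435 = 72.135 V
Step 2: C_pack = 2 * 3.101 = 6.202 Ah
Step 3: E_pack = V_pack * C_pack = 72.135 * 6.202 = 447.38 Wh
Step 4: m_pack = 21 * 2 * 0.0463 * 1.24 = 2.4113 kg
Step 5: ED = E_pack / m_pack = 447.38 / 2.4113 = 185.5 Wh/kg

185.5 Wh/kg


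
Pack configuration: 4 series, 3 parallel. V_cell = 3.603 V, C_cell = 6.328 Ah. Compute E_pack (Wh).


E = Ns * Vcell * Np * Ccell = 4 * 3.603 * 3 * 6.328 = 273.6 Wh

273.6 Wh


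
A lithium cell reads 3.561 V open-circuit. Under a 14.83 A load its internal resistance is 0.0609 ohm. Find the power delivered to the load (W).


Step 1: V_terminal = OCV - I*R = 3.561 - 14.83 * 0.0609 = 2.6579 V
Step 2: P_out = V_terminal * I = 2.6579 * 14.83 = 39.42 W

39.42 W


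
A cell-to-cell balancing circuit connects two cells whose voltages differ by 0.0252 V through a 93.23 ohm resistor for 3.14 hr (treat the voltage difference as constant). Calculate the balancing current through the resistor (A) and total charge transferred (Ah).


First, Ohm's law: I_bal = 0.0252 V / 93.23 ohm = 2.7030e-04 A
Then Q = I * t = 2.7030e-04 A * 3.14 hr = 8.487e-04 Ah

I=2.7030e-04 A, Q=8.487e-04 Ah


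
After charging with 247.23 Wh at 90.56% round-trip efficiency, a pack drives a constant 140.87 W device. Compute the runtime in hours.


Step 1: E_discharge = eta/100 * E_charge = 90.56/100 * 247.23 = 223.89 Wh
Step 2: t = E_discharge / P = 223.89 / 140.87 = 1.589 hr

1.589 hr
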